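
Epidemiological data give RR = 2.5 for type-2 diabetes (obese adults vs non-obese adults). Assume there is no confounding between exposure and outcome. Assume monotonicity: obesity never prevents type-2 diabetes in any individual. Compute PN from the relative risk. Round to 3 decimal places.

Under exogeneity and monotonicity, PN = (RR − 1) / RR = 1 − 1/RR.
PN = (2.5 − 1) / 2.5 = 1.5 / 2.5 ≈ 0.6000

PN ≈ 0.600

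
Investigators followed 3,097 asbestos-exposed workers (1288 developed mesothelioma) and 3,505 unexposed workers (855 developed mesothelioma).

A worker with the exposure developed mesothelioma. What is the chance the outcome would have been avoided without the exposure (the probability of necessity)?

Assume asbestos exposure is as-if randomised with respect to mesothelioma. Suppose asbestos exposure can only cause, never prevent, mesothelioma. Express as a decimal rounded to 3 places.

PN ≈ 0.413

p₁ = P(outcome | exposed) = 1288/3097 = 0.41589
p₀ = P(outcome | unexposed) = 855/3505 = 0.24394
Under exogeneity and monotonicity, PN = (p₁ − p₀) / p₁.
PN = (0.41589 − 0.24394) / 0.41589 = 0.17195 / 0.41589 ≈ 0.4135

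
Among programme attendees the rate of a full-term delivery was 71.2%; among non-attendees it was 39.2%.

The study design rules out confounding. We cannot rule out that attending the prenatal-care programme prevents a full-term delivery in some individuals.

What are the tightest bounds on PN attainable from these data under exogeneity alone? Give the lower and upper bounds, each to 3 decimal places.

p₁ = 0.712, p₀ = 0.392.
Under exogeneity alone the bounds on PN are max{0,(p₁−p₀)/p₁} ≤ PN ≤ min{1,(1−p₀)/p₁}.
  lower = (p₁ − p₀)/p₁ = 0.32 / 0.712 ≈ 0.4494
  upper = min{1, (1 − p₀)/p₁} = 0.608 / 0.712 ≈ 0.8539

0.449 ≤ PN ≤ 0.854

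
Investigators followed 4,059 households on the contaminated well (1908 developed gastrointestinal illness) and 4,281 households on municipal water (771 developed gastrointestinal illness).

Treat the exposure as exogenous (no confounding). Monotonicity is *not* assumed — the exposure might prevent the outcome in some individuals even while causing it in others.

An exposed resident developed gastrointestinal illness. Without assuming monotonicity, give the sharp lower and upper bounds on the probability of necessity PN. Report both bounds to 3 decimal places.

0.617 ≤ PN ≤ 1.000

p₁ = P(outcome | exposed) = 1908/4059 = 0.47007
p₀ = P(outcome | unexposed) = 771/4281 = 0.1801
Under exogeneity alone the bounds on PN are max{0,(p₁−p₀)/p₁} ≤ PN ≤ min{1,(1−p₀)/p₁}.
  lower = (p₁ − p₀)/p₁ = 0.28997 / 0.47007 ≈ 0.6169
  upper = min{1, (1 − p₀)/p₁} = 0.8199 / 0.47007 ≈ 1.7442 → capped at 1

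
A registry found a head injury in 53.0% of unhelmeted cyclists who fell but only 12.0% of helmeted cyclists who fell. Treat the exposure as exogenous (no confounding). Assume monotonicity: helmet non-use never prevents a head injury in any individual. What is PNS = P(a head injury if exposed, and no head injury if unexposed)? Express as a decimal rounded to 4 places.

PNS ≈ 0.4100

p₁ = 0.53, p₀ = 0.12.
Under exogeneity and monotonicity, PNS = p₁ − p₀.
PNS = 0.53 − 0.12 = 0.41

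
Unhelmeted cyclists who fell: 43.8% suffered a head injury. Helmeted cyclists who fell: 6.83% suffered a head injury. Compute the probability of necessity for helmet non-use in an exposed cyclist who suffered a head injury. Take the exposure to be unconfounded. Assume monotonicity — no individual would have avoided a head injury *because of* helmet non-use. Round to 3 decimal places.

PN ≈ 0.844

p₁ = 0.438, p₀ = 0.0683.
Under exogeneity and monotonicity, PN = (p₁ − p₀) / p₁.
PN = (0.438 − 0.0683) / 0.438 = 0.3697 / 0.438 ≈ 0.8441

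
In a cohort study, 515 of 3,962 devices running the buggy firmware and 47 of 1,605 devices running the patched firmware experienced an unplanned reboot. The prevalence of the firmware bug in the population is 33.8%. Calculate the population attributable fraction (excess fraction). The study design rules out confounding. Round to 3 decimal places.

p₁ = P(outcome | exposed) = 515/3962 = 0.12998
p₀ = P(outcome | unexposed) = 47/1605 = 0.029283
Overall risk P(Y=1) = π·p₁ + (1−π)·p₀ = 0.338×0.12998 + 0.662×0.029283 = 0.063321.
Under exogeneity, PAF = [P(Y=1) − p₀] / P(Y=1).
PAF = (0.063321 − 0.029283) / 0.063321 ≈ 0.5375

PAF ≈ 0.538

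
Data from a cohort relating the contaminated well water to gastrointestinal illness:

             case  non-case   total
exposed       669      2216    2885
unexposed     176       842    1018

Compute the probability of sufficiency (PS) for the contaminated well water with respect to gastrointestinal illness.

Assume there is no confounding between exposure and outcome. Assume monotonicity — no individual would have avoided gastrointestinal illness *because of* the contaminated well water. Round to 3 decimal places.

PS ≈ 0.071

p₁ = P(outcome | exposed) = 669/2885 = 0.23189
p₀ = P(outcome | unexposed) = 176/1018 = 0.17289
Under exogeneity and monotonicity, PS = (p₁ − p₀)/(1 − p₀).
PS = (0.23189 − 0.17289) / 0.82711 ≈ 0.0713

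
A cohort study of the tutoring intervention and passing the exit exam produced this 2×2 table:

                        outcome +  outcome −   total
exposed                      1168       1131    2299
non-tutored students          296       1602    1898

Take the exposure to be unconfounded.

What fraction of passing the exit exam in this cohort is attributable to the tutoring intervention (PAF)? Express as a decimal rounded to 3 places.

PAF ≈ 0.553

p₁ = P(outcome | exposed) = 1168/2299 = 0.50805
p₀ = P(outcome | unexposed) = 296/1898 = 0.15595
Exposure prevalence π = 2299/4197 = 0.54777; overall risk P(Y=1) = 0.34882.
Under exogeneity, PAF = [P(Y=1) − p₀]/P(Y=1).
PAF = (0.34882 − 0.15595) / 0.34882 ≈ 0.5529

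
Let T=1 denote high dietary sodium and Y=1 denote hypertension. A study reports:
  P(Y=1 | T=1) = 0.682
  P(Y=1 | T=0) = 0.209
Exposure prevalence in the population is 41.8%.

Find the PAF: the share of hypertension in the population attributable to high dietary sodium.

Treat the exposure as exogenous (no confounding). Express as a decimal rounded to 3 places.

Let p₁ = 0.682, p₀ = 0.209.
Overall risk P(Y=1) = π·p₁ + (1−π)·p₀ = 0.418×0.682 + 0.582×0.209 = 0.40671.
Under exogeneity, PAF = [P(Y=1) − p₀] / P(Y=1).
PAF = (0.40671 − 0.209) / 0.40671 ≈ 0.4861

PAF ≈ 0.486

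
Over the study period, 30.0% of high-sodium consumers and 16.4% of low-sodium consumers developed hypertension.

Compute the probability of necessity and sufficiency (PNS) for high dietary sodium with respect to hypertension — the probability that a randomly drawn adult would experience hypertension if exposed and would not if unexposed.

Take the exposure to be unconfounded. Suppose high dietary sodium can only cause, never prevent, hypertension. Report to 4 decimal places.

PNS ≈ 0.1360

p₁ = 0.3, p₀ = 0.164.
Under exogeneity and monotonicity, PNS = p₁ − p₀.
PNS = 0.3 − 0.164 = 0.136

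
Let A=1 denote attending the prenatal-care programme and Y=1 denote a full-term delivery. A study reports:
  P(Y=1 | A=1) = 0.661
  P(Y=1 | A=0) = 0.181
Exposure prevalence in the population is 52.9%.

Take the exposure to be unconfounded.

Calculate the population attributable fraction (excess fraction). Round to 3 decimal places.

PAF ≈ 0.584

Let p₁ = 0.661, p₀ = 0.181.
Overall risk P(Y=1) = π·p₁ + (1−π)·p₀ = 0.529×0.661 + 0.471×0.181 = 0.43492.
Under exogeneity, PAF = [P(Y=1) − p₀] / P(Y=1).
PAF = (0.43492 − 0.181) / 0.43492 ≈ 0.5838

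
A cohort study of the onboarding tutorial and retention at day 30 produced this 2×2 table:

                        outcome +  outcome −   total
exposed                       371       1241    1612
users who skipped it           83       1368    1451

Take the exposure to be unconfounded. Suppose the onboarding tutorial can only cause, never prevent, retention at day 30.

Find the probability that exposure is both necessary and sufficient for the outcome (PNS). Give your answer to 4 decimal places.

PNS ≈ 0.1729

p₁ = P(outcome | exposed) = 371/1612 = 0.23015
p₀ = P(outcome | unexposed) = 83/1451 = 0.057202
Under exogeneity and monotonicity, PNS = p₁ − p₀.
PNS = 0.23015 − 0.057202 = 0.17295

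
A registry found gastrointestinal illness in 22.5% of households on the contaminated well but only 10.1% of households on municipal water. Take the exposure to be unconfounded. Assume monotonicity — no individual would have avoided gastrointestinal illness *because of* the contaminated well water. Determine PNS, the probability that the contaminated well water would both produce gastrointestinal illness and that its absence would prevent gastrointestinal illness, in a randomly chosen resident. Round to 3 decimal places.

PNS ≈ 0.124

p₁ = 0.225, p₀ = 0.101.
Under exogeneity and monotonicity, PNS = p₁ − p₀.
PNS = 0.225 − 0.101 = 0.124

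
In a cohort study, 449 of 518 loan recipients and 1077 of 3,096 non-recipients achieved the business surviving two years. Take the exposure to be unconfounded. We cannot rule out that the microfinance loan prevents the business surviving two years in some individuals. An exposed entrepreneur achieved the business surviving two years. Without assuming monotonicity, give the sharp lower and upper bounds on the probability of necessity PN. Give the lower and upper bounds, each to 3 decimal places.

0.599 ≤ PN ≤ 0.752

p₁ = P(outcome | exposed) = 449/518 = 0.8668
p₀ = P(outcome | unexposed) = 1077/3096 = 0.34787
Under exogeneity alone the bounds on PN are max{0,(p₁−p₀)/p₁} ≤ PN ≤ min{1,(1−p₀)/p₁}.
  lower = (p₁ − p₀)/p₁ = 0.51893 / 0.8668 ≈ 0.5987
  upper = min{1, (1 − p₀)/p₁} = 0.65213 / 0.8668 ≈ 0.7523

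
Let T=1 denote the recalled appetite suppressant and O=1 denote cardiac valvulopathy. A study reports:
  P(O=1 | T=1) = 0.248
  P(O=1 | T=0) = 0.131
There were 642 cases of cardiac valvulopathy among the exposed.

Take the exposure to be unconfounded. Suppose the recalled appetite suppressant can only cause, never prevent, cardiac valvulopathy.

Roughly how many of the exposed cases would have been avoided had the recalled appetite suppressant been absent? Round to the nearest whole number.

about 303 cases

Let p₁ = 0.248, p₀ = 0.131.
PN = (p₁ − p₀)/p₁ = (0.248 − 0.131) / 0.248 ≈ 0.47177.
Attributable cases ≈ PN × (exposed cases) = 0.47177 × 642 ≈ 302.88.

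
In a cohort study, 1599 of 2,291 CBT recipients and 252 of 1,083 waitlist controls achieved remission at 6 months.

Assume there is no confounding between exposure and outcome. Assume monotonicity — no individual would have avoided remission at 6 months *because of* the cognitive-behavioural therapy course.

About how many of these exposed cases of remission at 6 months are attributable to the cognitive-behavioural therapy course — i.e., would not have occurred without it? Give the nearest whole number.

about 1066 cases

p₁ = P(outcome | exposed) = 1599/2291 = 0.69795
p₀ = P(outcome | unexposed) = 252/1083 = 0.23269
PN = (p₁ − p₀)/p₁ = (0.69795 − 0.23269) / 0.69795 ≈ 0.66661.
Attributable cases ≈ PN × (exposed cases) = 0.66661 × 1599 ≈ 1065.91.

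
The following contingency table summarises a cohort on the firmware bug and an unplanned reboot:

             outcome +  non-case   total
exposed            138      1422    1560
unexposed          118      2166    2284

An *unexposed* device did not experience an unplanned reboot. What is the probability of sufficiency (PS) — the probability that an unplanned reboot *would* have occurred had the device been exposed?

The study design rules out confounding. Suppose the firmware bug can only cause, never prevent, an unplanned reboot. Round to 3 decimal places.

PS ≈ 0.039

p₁ = P(outcome | exposed) = 138/1560 = 0.088462
p₀ = P(outcome | unexposed) = 118/2284 = 0.051664
Under exogeneity and monotonicity, PS = (p₁ − p₀)/(1 − p₀).
PS = (0.088462 − 0.051664) / 0.94834 ≈ 0.0388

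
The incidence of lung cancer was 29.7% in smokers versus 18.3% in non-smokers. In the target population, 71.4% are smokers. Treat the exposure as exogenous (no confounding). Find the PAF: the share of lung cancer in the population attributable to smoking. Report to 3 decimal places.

p₁ = 0.297, p₀ = 0.183.
Overall risk P(Y=1) = π·p₁ + (1−π)·p₀ = 0.714×0.297 + 0.286×0.183 = 0.2644.
Under exogeneity, PAF = [P(Y=1) − p₀] / P(Y=1).
PAF = (0.2644 − 0.183) / 0.2644 ≈ 0.3079

PAF ≈ 0.308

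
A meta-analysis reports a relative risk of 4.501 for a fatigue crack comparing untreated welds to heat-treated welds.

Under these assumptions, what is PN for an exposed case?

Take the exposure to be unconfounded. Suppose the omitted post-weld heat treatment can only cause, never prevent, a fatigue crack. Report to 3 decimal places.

PN ≈ 0.778

Under exogeneity and monotonicity, PN = (RR − 1) / RR = 1 − 1/RR.
PN = (4.501 − 1) / 4.501 = 3.501 / 4.501 ≈ 0.7778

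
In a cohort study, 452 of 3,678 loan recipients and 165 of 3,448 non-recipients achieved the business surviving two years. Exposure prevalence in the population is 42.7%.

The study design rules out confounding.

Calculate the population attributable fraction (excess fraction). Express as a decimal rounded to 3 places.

PAF ≈ 0.401

p₁ = P(outcome | exposed) = 452/3678 = 0.12289
p₀ = P(outcome | unexposed) = 165/3448 = 0.047854
Overall risk P(Y=1) = π·p₁ + (1−π)·p₀ = 0.427×0.12289 + 0.573×0.047854 = 0.079896.
Under exogeneity, PAF = [P(Y=1) − p₀] / P(Y=1).
PAF = (0.079896 − 0.047854) / 0.079896 ≈ 0.4010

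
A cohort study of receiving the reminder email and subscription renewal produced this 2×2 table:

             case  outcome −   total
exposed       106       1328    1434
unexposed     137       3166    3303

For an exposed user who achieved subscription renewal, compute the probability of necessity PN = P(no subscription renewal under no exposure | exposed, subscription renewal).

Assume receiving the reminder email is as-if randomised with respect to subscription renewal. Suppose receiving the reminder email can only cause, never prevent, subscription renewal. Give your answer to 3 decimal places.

PN ≈ 0.439

p₁ = P(outcome | exposed) = 106/1434 = 0.073919
p₀ = P(outcome | unexposed) = 137/3303 = 0.041477
Under exogeneity and monotonicity, PN = (p₁ − p₀) / p₁.
PN = (0.073919 − 0.041477) / 0.073919 = 0.032442 / 0.073919 ≈ 0.4389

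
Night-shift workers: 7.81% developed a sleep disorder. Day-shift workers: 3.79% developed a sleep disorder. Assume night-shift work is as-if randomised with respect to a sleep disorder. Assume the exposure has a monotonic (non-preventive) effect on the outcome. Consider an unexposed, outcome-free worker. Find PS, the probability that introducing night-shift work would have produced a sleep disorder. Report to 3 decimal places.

p₁ = 0.0781, p₀ = 0.0379.
Under exogeneity and monotonicity, PS = (p₁ − p₀) / (1 − p₀).
PS = (0.0781 − 0.0379) / (1 − 0.0379) = 0.0402 / 0.9621 ≈ 0.0418

PS ≈ 0.042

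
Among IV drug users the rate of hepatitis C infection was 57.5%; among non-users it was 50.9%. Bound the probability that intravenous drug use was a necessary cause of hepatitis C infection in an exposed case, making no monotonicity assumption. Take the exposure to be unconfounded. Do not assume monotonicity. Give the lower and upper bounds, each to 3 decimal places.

0.115 ≤ PN ≤ 0.854

p₁ = 0.575, p₀ = 0.509.
Under exogeneity alone the bounds on PN are max{0,(p₁−p₀)/p₁} ≤ PN ≤ min{1,(1−p₀)/p₁}.
  lower = (p₁ − p₀)/p₁ = 0.066 / 0.575 ≈ 0.1148
  upper = min{1, (1 − p₀)/p₁} = 0.491 / 0.575 ≈ 0.8539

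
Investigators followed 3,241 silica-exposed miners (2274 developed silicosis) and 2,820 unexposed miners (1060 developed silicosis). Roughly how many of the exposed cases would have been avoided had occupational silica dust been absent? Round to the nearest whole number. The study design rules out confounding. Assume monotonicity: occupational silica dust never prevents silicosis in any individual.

about 1056 cases

p₁ = P(outcome | exposed) = 2274/3241 = 0.70164
p₀ = P(outcome | unexposed) = 1060/2820 = 0.37589
PN = (p₁ − p₀)/p₁ = (0.70164 − 0.37589) / 0.70164 ≈ 0.46427.
Attributable cases ≈ PN × (exposed cases) = 0.46427 × 2274 ≈ 1055.75.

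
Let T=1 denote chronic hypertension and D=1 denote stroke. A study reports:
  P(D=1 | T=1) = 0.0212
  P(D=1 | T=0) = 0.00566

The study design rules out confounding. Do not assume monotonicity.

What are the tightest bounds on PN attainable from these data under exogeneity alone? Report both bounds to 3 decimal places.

0.733 ≤ PN ≤ 1.000

Let p₁ = 0.0212, p₀ = 0.00566.
Under exogeneity alone the bounds on PN are max{0,(p₁−p₀)/p₁} ≤ PN ≤ min{1,(1−p₀)/p₁}.
  lower = (p₁ − p₀)/p₁ = 0.01554 / 0.0212 ≈ 0.7330
  upper = min{1, (1 − p₀)/p₁} = 0.99434 / 0.0212 ≈ 46.9028 → capped at 1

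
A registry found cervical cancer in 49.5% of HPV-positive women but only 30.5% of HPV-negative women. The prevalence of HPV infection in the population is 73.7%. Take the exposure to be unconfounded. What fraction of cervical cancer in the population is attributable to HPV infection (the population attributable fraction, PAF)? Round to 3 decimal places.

p₁ = 0.495, p₀ = 0.305.
Overall risk P(Y=1) = π·p₁ + (1−π)·p₀ = 0.737×0.495 + 0.263×0.305 = 0.44503.
Under exogeneity, PAF = [P(Y=1) − p₀] / P(Y=1).
PAF = (0.44503 − 0.305) / 0.44503 ≈ 0.3147

PAF ≈ 0.315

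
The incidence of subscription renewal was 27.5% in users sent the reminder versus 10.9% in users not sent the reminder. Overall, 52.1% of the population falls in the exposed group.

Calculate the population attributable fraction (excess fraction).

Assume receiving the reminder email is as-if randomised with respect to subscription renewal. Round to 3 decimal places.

PAF ≈ 0.442

p₁ = 0.275, p₀ = 0.109.
Overall risk P(Y=1) = π·p₁ + (1−π)·p₀ = 0.521×0.275 + 0.479×0.109 = 0.19549.
Under exogeneity, PAF = [P(Y=1) − p₀] / P(Y=1).
PAF = (0.19549 − 0.109) / 0.19549 ≈ 0.4424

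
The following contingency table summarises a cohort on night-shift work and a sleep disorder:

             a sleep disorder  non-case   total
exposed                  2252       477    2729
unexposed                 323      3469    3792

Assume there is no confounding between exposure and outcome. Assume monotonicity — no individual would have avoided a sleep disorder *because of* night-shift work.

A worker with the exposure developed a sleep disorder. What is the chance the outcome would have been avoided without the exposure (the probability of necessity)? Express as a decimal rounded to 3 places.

p₁ = P(outcome | exposed) = 2252/2729 = 0.82521
p₀ = P(outcome | unexposed) = 323/3792 = 0.085179
Under exogeneity and monotonicity, PN = (p₁ − p₀)/p₁.
PN = (0.82521 − 0.085179) / 0.82521 ≈ 0.8968

PN ≈ 0.897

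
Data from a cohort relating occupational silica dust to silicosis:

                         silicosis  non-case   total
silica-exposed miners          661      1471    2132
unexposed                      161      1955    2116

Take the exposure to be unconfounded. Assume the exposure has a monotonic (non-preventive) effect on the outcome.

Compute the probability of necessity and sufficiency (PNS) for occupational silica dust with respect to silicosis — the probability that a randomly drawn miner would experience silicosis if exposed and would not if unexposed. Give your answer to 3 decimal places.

PNS ≈ 0.234

p₁ = P(outcome | exposed) = 661/2132 = 0.31004
p₀ = P(outcome | unexposed) = 161/2116 = 0.076087
Under exogeneity and monotonicity, PNS = p₁ − p₀.
PNS = 0.31004 − 0.076087 = 0.23395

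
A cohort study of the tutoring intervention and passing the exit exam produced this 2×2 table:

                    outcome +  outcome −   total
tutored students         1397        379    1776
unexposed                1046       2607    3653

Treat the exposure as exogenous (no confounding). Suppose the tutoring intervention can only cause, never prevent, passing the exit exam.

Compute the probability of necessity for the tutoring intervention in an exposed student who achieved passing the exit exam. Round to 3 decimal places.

PN ≈ 0.636

p₁ = P(outcome | exposed) = 1397/1776 = 0.7866
p₀ = P(outcome | unexposed) = 1046/3653 = 0.28634
Under exogeneity and monotonicity, PN = (p₁ − p₀)/p₁.
PN = (0.7866 − 0.28634) / 0.7866 ≈ 0.6360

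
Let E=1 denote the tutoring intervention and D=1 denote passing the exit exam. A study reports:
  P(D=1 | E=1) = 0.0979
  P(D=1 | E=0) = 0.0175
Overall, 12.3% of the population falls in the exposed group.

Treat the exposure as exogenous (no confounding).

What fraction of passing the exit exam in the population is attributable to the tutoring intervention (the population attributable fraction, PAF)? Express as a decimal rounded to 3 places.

Let p₁ = 0.0979, p₀ = 0.0175.
Overall risk P(Y=1) = π·p₁ + (1−π)·p₀ = 0.123×0.0979 + 0.877×0.0175 = 0.027389.
Under exogeneity, PAF = [P(Y=1) − p₀] / P(Y=1).
PAF = (0.027389 − 0.0175) / 0.027389 ≈ 0.3611

PAF ≈ 0.361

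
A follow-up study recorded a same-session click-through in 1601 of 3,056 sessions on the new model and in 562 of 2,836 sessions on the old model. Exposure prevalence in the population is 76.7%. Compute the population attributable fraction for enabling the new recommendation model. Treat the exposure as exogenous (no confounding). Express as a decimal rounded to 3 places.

p₁ = P(outcome | exposed) = 1601/3056 = 0.52389
p₀ = P(outcome | unexposed) = 562/2836 = 0.19817
Overall risk P(Y=1) = π·p₁ + (1−π)·p₀ = 0.767×0.52389 + 0.233×0.19817 = 0.44799.
Under exogeneity, PAF = [P(Y=1) − p₀] / P(Y=1).
PAF = (0.44799 − 0.19817) / 0.44799 ≈ 0.5577

PAF ≈ 0.558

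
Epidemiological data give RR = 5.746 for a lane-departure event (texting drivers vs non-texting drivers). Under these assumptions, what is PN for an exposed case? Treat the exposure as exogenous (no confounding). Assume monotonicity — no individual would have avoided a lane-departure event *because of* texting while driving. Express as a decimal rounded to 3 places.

Under exogeneity and monotonicity, PN = (RR − 1) / RR = 1 − 1/RR.
PN = (5.746 − 1) / 5.746 = 4.746 / 5.746 ≈ 0.8260

PN ≈ 0.826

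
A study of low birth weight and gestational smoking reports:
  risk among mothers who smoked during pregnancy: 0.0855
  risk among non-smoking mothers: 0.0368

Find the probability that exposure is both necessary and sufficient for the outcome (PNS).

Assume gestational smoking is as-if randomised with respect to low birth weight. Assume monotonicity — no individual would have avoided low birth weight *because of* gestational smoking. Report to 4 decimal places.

PNS ≈ 0.0487

Let p₁ = 0.0855, p₀ = 0.0368.
Under exogeneity and monotonicity, PNS = p₁ − p₀.
PNS = 0.0855 − 0.0368 = 0.0487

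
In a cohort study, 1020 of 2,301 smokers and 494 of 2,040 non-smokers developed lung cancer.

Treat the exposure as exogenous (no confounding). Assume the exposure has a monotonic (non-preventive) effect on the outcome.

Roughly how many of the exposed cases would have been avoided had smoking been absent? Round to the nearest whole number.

p₁ = P(outcome | exposed) = 1020/2301 = 0.44329
p₀ = P(outcome | unexposed) = 494/2040 = 0.24216
PN = (p₁ − p₀)/p₁ = (0.44329 − 0.24216) / 0.44329 ≈ 0.45372.
Attributable cases ≈ PN × (exposed cases) = 0.45372 × 1020 ≈ 462.80.

about 463 cases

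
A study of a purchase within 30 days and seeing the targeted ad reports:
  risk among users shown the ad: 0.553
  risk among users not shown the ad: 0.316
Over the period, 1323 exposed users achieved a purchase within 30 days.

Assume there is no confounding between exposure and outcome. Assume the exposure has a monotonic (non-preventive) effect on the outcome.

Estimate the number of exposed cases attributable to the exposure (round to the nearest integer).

about 567 cases

Let p₁ = 0.553, p₀ = 0.316.
PN = (p₁ − p₀)/p₁ = (0.553 − 0.316) / 0.553 ≈ 0.42857.
Attributable cases ≈ PN × (exposed cases) = 0.42857 × 1323 ≈ 567.00.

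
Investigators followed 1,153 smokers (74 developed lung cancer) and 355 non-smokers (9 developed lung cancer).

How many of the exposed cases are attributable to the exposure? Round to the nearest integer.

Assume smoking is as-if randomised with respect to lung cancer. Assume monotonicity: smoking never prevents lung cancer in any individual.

about 45 cases

p₁ = P(outcome | exposed) = 74/1153 = 0.06418
p₀ = P(outcome | unexposed) = 9/355 = 0.025352
PN = (p₁ − p₀)/p₁ = (0.06418 − 0.025352) / 0.06418 ≈ 0.60499.
Attributable cases ≈ PN × (exposed cases) = 0.60499 × 74 ≈ 44.77.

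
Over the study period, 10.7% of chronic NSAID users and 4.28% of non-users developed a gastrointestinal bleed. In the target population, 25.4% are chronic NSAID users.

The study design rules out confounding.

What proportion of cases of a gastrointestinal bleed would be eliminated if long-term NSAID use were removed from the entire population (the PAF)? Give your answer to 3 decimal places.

p₁ = 0.107, p₀ = 0.0428.
Overall risk P(Y=1) = π·p₁ + (1−π)·p₀ = 0.254×0.107 + 0.746×0.0428 = 0.059107.
Under exogeneity, PAF = [P(Y=1) − p₀] / P(Y=1).
PAF = (0.059107 − 0.0428) / 0.059107 ≈ 0.2759

PAF ≈ 0.276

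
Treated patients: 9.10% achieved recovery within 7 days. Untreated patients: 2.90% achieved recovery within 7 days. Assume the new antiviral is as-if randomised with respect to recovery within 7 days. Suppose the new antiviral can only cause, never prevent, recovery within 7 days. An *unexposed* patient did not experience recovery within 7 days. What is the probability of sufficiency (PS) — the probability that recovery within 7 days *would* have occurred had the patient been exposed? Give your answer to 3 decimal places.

PS ≈ 0.064

p₁ = 0.091, p₀ = 0.029.
Under exogeneity and monotonicity, PS = (p₁ − p₀) / (1 − p₀).
PS = (0.091 − 0.029) / (1 − 0.029) = 0.062 / 0.971 ≈ 0.0639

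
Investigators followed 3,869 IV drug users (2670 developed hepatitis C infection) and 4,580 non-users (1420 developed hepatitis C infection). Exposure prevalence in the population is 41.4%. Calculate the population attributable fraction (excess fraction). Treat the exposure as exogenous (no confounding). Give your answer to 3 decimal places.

p₁ = P(outcome | exposed) = 2670/3869 = 0.6901
p₀ = P(outcome | unexposed) = 1420/4580 = 0.31004
Overall risk P(Y=1) = π·p₁ + (1−π)·p₀ = 0.414×0.6901 + 0.586×0.31004 = 0.46739.
Under exogeneity, PAF = [P(Y=1) − p₀] / P(Y=1).
PAF = (0.46739 − 0.31004) / 0.46739 ≈ 0.3366

PAF ≈ 0.337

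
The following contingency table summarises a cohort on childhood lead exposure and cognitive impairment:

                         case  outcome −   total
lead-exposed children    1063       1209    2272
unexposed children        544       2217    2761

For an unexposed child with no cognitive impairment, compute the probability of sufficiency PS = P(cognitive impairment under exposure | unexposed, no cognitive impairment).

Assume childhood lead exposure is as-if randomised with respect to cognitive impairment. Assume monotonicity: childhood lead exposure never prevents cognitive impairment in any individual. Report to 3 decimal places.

PS ≈ 0.337

p₁ = P(outcome | exposed) = 1063/2272 = 0.46787
p₀ = P(outcome | unexposed) = 544/2761 = 0.19703
Under exogeneity and monotonicity, PS = (p₁ − p₀)/(1 − p₀).
PS = (0.46787 − 0.19703) / 0.80297 ≈ 0.3373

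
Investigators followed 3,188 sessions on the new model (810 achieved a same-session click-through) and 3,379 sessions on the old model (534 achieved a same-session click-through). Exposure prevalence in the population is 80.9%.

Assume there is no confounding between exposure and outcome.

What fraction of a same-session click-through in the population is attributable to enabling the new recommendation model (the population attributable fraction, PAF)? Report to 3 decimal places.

PAF ≈ 0.330

p₁ = P(outcome | exposed) = 810/3188 = 0.25408
p₀ = P(outcome | unexposed) = 534/3379 = 0.15803
Overall risk P(Y=1) = π·p₁ + (1−π)·p₀ = 0.809×0.25408 + 0.191×0.15803 = 0.23573.
Under exogeneity, PAF = [P(Y=1) − p₀] / P(Y=1).
PAF = (0.23573 − 0.15803) / 0.23573 ≈ 0.3296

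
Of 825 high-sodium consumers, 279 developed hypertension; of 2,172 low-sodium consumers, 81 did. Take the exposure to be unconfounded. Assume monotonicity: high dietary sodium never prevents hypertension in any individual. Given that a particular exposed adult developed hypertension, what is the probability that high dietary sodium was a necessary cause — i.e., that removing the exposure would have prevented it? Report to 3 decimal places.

PN ≈ 0.890

p₁ = P(outcome | exposed) = 279/825 = 0.33818
p₀ = P(outcome | unexposed) = 81/2172 = 0.037293
Under exogeneity and monotonicity, PN = (p₁ − p₀) / p₁.
PN = (0.33818 − 0.037293) / 0.33818 = 0.30089 / 0.33818 ≈ 0.8897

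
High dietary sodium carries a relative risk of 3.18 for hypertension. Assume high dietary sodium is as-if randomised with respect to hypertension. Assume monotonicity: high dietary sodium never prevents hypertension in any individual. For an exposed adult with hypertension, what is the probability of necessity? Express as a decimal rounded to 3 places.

PN ≈ 0.686

Under exogeneity and monotonicity, PN = (RR − 1) / RR = 1 − 1/RR.
PN = (3.18 − 1) / 3.18 = 2.18 / 3.18 ≈ 0.6855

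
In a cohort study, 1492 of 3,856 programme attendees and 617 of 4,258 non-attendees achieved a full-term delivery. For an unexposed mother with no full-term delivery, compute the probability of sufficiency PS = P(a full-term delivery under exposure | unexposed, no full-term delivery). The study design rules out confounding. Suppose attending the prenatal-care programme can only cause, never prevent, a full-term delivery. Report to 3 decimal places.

PS ≈ 0.283

p₁ = P(outcome | exposed) = 1492/3856 = 0.38693
p₀ = P(outcome | unexposed) = 617/4258 = 0.1449
Under exogeneity and monotonicity, PS = (p₁ − p₀) / (1 − p₀).
PS = (0.38693 − 0.1449) / (1 − 0.1449) = 0.24203 / 0.8551 ≈ 0.2830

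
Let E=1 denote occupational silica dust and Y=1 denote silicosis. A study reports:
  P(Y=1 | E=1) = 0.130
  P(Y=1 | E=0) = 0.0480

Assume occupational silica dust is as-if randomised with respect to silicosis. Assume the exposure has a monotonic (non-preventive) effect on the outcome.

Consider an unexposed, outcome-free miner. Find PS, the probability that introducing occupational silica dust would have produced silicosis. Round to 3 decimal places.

Let p₁ = 0.13, p₀ = 0.048.
Under exogeneity and monotonicity, PS = (p₁ − p₀) / (1 − p₀).
PS = (0.13 − 0.048) / (1 − 0.048) = 0.082 / 0.952 ≈ 0.0861

PS ≈ 0.086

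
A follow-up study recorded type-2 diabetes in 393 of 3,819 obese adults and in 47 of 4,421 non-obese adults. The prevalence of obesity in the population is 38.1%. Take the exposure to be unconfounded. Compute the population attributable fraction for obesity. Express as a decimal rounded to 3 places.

p₁ = P(outcome | exposed) = 393/3819 = 0.10291
p₀ = P(outcome | unexposed) = 47/4421 = 0.010631
Overall risk P(Y=1) = π·p₁ + (1−π)·p₀ = 0.381×0.10291 + 0.619×0.010631 = 0.045788.
Under exogeneity, PAF = [P(Y=1) − p₀] / P(Y=1).
PAF = (0.045788 − 0.010631) / 0.045788 ≈ 0.7678

PAF ≈ 0.768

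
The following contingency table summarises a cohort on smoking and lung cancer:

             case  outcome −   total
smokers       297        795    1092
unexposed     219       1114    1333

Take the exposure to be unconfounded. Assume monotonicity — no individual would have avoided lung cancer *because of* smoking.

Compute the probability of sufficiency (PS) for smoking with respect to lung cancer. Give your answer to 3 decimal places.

PS ≈ 0.129

p₁ = P(outcome | exposed) = 297/1092 = 0.27198
p₀ = P(outcome | unexposed) = 219/1333 = 0.16429
Under exogeneity and monotonicity, PS = (p₁ − p₀)/(1 − p₀).
PS = (0.27198 − 0.16429) / 0.83571 ≈ 0.1289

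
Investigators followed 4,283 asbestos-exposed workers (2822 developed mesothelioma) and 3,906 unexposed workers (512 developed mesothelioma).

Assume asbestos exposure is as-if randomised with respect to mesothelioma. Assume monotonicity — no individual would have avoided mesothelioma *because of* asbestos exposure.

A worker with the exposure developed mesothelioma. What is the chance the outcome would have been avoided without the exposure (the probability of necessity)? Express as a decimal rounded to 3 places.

PN ≈ 0.801

p₁ = P(outcome | exposed) = 2822/4283 = 0.65888
p₀ = P(outcome | unexposed) = 512/3906 = 0.13108
Under exogeneity and monotonicity, PN = (p₁ − p₀) / p₁.
PN = (0.65888 − 0.13108) / 0.65888 = 0.5278 / 0.65888 ≈ 0.8011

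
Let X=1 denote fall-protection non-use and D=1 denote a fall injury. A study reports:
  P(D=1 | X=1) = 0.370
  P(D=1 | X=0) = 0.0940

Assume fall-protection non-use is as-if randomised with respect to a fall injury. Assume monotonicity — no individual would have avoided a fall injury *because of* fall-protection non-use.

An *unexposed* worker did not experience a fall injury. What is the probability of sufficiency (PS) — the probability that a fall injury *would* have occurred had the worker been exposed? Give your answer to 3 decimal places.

PS ≈ 0.305

Let p₁ = 0.37, p₀ = 0.094.
Under exogeneity and monotonicity, PS = (p₁ − p₀) / (1 − p₀).
PS = (0.37 − 0.094) / (1 − 0.094) = 0.276 / 0.906 ≈ 0.3046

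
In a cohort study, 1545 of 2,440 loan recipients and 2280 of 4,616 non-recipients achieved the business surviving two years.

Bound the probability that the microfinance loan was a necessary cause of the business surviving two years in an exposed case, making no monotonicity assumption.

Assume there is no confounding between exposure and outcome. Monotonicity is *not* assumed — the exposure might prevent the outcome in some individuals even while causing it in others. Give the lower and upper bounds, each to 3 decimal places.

p₁ = P(outcome | exposed) = 1545/2440 = 0.6332
p₀ = P(outcome | unexposed) = 2280/4616 = 0.49393
Under exogeneity alone the bounds on PN are max{0,(p₁−p₀)/p₁} ≤ PN ≤ min{1,(1−p₀)/p₁}.
  lower = (p₁ − p₀)/p₁ = 0.13926 / 0.6332 ≈ 0.2199
  upper = min{1, (1 − p₀)/p₁} = 0.50607 / 0.6332 ≈ 0.7992

0.220 ≤ PN ≤ 0.799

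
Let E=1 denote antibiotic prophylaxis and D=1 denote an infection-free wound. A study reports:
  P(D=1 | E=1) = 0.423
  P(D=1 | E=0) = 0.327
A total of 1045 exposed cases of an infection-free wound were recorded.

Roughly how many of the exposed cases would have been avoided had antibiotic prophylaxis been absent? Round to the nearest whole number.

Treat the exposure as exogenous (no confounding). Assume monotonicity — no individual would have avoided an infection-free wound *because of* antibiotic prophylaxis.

Let p₁ = 0.423, p₀ = 0.327.
PN = (p₁ − p₀)/p₁ = (0.423 − 0.327) / 0.423 ≈ 0.22695.
Attributable cases ≈ PN × (exposed cases) = 0.22695 × 1045 ≈ 237.16.

about 237 cases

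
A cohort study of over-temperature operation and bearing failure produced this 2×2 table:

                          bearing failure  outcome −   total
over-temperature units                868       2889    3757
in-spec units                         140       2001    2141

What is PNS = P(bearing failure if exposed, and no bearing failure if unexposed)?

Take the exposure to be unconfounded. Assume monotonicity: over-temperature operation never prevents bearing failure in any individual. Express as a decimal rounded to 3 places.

PNS ≈ 0.166

p₁ = P(outcome | exposed) = 868/3757 = 0.23104
p₀ = P(outcome | unexposed) = 140/2141 = 0.06539
Under exogeneity and monotonicity, PNS = p₁ − p₀.
PNS = 0.23104 − 0.06539 = 0.16565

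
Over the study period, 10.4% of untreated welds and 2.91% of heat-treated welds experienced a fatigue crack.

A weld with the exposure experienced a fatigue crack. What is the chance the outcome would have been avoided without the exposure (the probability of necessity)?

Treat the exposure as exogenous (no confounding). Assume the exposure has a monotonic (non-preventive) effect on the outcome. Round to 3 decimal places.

PN ≈ 0.720

p₁ = 0.104, p₀ = 0.0291.
Under exogeneity and monotonicity, PN = (p₁ − p₀) / p₁.
PN = (0.104 − 0.0291) / 0.104 = 0.0749 / 0.104 ≈ 0.7202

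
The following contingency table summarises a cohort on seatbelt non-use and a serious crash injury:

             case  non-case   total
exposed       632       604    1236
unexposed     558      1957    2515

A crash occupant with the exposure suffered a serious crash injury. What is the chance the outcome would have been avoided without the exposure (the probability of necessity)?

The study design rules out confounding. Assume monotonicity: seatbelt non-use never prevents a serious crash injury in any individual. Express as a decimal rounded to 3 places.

p₁ = P(outcome | exposed) = 632/1236 = 0.51133
p₀ = P(outcome | unexposed) = 558/2515 = 0.22187
Under exogeneity and monotonicity, PN = (p₁ − p₀) / p₁.
PN = (0.51133 − 0.22187) / 0.51133 = 0.28946 / 0.51133 ≈ 0.5661

PN ≈ 0.566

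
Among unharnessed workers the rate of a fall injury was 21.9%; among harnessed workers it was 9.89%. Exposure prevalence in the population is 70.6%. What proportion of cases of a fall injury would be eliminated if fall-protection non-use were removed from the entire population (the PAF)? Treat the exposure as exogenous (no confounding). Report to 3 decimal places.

p₁ = 0.219, p₀ = 0.0989.
Overall risk P(Y=1) = π·p₁ + (1−π)·p₀ = 0.706×0.219 + 0.294×0.0989 = 0.18369.
Under exogeneity, PAF = [P(Y=1) − p₀] / P(Y=1).
PAF = (0.18369 − 0.0989) / 0.18369 ≈ 0.4616

PAF ≈ 0.462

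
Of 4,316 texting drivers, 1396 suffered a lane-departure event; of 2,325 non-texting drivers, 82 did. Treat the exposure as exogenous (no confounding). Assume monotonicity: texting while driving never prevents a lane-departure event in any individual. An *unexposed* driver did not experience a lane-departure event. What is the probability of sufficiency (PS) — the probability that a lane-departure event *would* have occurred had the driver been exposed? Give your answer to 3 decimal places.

p₁ = P(outcome | exposed) = 1396/4316 = 0.32345
p₀ = P(outcome | unexposed) = 82/2325 = 0.035269
Under exogeneity and monotonicity, PS = (p₁ − p₀) / (1 − p₀).
PS = (0.32345 − 0.035269) / (1 − 0.035269) = 0.28818 / 0.96473 ≈ 0.2987

PS ≈ 0.299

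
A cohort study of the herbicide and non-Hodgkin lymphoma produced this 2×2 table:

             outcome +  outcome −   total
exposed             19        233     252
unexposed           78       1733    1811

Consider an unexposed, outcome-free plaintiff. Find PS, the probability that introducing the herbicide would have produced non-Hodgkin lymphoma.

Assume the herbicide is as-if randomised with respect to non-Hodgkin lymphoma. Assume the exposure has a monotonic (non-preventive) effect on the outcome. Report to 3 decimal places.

p₁ = P(outcome | exposed) = 19/252 = 0.075397
p₀ = P(outcome | unexposed) = 78/1811 = 0.04307
Under exogeneity and monotonicity, PS = (p₁ − p₀) / (1 − p₀).
PS = (0.075397 − 0.04307) / (1 − 0.04307) = 0.032327 / 0.95693 ≈ 0.0338

PS ≈ 0.034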